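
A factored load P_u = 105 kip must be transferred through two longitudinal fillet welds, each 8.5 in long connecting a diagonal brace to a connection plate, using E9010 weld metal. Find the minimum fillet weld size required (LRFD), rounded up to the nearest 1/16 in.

w = 1/4 in

E90XX → F_EXX = 90 ksi.
Total weld length L = 17 in.
Required throat t_e = P_u / (φ × 0.6 F_EXX × L) = 105 / (0.75 × 0.6 × 90 × 17) = 0.1525 in.
Required leg w = t_e / 0.707 = 0.2157 in → use 1/4 in.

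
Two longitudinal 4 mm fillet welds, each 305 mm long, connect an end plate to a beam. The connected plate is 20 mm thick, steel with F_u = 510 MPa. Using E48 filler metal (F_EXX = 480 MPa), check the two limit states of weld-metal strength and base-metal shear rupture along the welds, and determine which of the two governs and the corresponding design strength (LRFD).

φR_n ≈ 373 kN (weld metal governs)

t_e = 0.707 × 4 = 2.828 mm; L = 610 mm.
Weld metal: φR_n = 0.75 × 0.6 × 480 × 2.828 × 610 × 10⁻³ = 372.6 kN.
Base metal (shear rupture): φR_n = 0.75 × 0.6 × 510 × 20 × 610 × 10⁻³ = 2800 kN.
Governing: weld metal.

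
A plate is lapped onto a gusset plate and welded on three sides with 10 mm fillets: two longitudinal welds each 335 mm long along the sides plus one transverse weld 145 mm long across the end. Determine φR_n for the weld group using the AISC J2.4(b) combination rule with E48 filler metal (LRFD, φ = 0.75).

φR_n ≈ 1240 kN

E48XX → F_EXX = 480 MPa.
t_e = 0.707 × 10 = 7.07 mm.
R_nwl = 0.6 × 480 × 7.07 × 670 × 10⁻³ = 1364 kN (longitudinal, 2 welds).
R_nwt = 0.6 × 480 × 7.07 × 145 × 10⁻³ = 295.2 kN (transverse, base value).
(i) R_nwl + R_nwt = 1659 kN; (ii) 0.85 R_nwl + 1.5 R_nwt = 1602 kN.
R_n = max = 1659 kN [governs: (i)]; φR_n = 1245 kN.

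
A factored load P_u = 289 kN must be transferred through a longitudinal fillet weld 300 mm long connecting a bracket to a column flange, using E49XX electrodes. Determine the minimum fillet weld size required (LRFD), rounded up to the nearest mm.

w = 7 mm

E49XX → F_EXX = 490 MPa.
Total weld length L = 300 mm.
Required throat t_e = P_u / (φ × 0.6 F_EXX × L) = 289 / (0.75 × 0.6 × 490 × 300 × 10⁻³) = 4.369 mm.
Required leg w = t_e / 0.707 = 6.179 mm → use 7 mm.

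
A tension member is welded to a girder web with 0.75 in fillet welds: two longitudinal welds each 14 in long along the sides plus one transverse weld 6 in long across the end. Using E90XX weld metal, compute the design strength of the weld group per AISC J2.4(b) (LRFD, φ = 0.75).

φR_n ≈ 730 kip

E90XX → F_EXX = 90 ksi.
t_e = 0.707 × 0.75 = 0.5302 in.
R_nwl = 0.6 × 90 × 0.5302 × 28 = 801.7 kip (longitudinal, 2 welds).
R_nwt = 0.6 × 90 × 0.5302 × 6 = 171.8 kip (transverse, base value).
(i) R_nwl + R_nwt = 973.5 kip; (ii) 0.85 R_nwl + 1.5 R_nwt = 939.2 kip.
R_n = max = 973.5 kip [governs: (i)]; φR_n = 730.2 kip.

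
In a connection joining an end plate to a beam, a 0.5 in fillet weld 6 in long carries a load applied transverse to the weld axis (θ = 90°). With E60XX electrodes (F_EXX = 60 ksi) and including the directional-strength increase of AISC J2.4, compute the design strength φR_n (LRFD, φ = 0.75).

φR_n ≈ 85.9 kip

t_e = 0.707 × 0.5 = 0.3535 in; A_we = 0.3535 × 6 = 2.121 in².
Directional factor: 1.0 + 0.5 sin^1.5(90°) = 1.5.
F_nw = 0.6 × 60 × 1.5 = 54 ksi.
φR_n = 0.75 × 54 × 2.121 = 85.9 kip.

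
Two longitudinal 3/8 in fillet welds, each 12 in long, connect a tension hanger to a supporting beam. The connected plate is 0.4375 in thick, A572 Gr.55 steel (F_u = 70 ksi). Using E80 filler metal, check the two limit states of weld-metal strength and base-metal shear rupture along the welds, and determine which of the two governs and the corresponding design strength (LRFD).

E80XX → F_EXX = 80 ksi.
t_e = 0.707 × 0.375 = 0.2651 in; L = 24 in.
Weld metal: φR_n = 0.75 × 0.6 × 80 × 0.2651 × 24 = 229.1 kip.
Base metal (shear rupture): φR_n = 0.75 × 0.6 × 70 × 0.4375 × 24 = 330.8 kip.
Governing: weld metal.

φR_n ≈ 229 kip (weld metal governs)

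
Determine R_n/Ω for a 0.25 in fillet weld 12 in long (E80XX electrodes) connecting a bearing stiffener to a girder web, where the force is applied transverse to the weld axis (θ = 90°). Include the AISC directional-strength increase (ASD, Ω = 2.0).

R_n/Ω ≈ 76.4 kip

E80XX → F_EXX = 80 ksi.
t_e = 0.707 × 0.25 = 0.1767 in; A_we = 0.1767 × 12 = 2.121 in².
Directional factor: 1.0 + 0.5 sin^1.5(90°) = 1.5.
F_nw = 0.6 × 80 × 1.5 = 72 ksi.
R_n/Ω = (72 × 2.121) / 2.0 = 76.36 kip.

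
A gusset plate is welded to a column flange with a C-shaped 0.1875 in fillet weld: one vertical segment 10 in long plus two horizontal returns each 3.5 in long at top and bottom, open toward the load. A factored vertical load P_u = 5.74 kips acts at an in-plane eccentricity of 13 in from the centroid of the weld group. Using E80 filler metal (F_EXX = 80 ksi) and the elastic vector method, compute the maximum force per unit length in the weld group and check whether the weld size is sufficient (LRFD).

f_max ≈ 1.72 kip/in; adequate

Total weld length L_w = 17 in. Treat welds as unit-width lines.
Centroid: x̄ = 2×3.5×1.75 / 17 = 0.7206 in from the vertical weld.
Polar moment about centroid: J = I_x + I_y = [10³/12 + 2×3.5×5²] + [10×0.7206² + 2(3.5³/12 + 3.5×1.029²)] = 278.1 in³.
Direct shear f_v = P/L_w = 5.74 / 17 = 0.3376 kip/in (vertical).
Torsion M = P·e = 5.74 × 13 = 74.62 kip·in.
Critical point at (x, y) = (2.779, 5) from centroid. f_tx = M·y/J = 1.342 kip/in; f_ty = M·x/J = 0.7458 kip/in.
Resultant f_max = √[f_tx² + (f_v + f_ty)²] = √[1.342² + (0.3376 + 0.7458)²] = 1.724 kip/in.
Capacity per unit length: φr_n = 0.75 × 0.6 × 80 × (0.707 × 0.1875) = 4.772 kip/in.
1.724 ≤ 4.772 → adequate.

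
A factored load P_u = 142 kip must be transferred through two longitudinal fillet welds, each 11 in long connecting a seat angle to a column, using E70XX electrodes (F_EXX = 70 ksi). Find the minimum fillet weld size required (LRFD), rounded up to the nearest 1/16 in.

w = 5/16 in

Total weld length L = 22 in.
Required throat t_e = P_u / (φ × 0.6 F_EXX × L) = 142 / (0.75 × 0.6 × 70 × 22) = 0.2049 in.
Required leg w = t_e / 0.707 = 0.2898 in → use 5/16 in.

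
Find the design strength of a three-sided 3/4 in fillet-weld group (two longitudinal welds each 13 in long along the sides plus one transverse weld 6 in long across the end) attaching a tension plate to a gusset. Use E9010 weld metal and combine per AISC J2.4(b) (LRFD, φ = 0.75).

φR_n ≈ 687 kip

E90XX → F_EXX = 90 ksi.
t_e = 0.707 × 0.75 = 0.5302 in.
R_nwl = 0.6 × 90 × 0.5302 × 26 = 744.5 kip (longitudinal, 2 welds).
R_nwt = 0.6 × 90 × 0.5302 × 6 = 171.8 kip (transverse, base value).
(i) R_nwl + R_nwt = 916.3 kip; (ii) 0.85 R_nwl + 1.5 R_nwt = 890.5 kip.
R_n = max = 916.3 kip [governs: (i)]; φR_n = 687.2 kip.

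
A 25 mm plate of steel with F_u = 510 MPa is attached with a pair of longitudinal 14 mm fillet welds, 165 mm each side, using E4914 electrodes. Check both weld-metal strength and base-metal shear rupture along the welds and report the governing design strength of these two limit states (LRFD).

φR_n ≈ 720 kN (weld metal governs)

E49XX → F_EXX = 490 MPa.
t_e = 0.707 × 14 = 9.898 mm; L = 330 mm.
Weld metal: φR_n = 0.75 × 0.6 × 490 × 9.898 × 330 × 10⁻³ = 720.2 kN.
Base metal (shear rupture): φR_n = 0.75 × 0.6 × 510 × 25 × 330 × 10⁻³ = 1893 kN.
Governing: weld metal.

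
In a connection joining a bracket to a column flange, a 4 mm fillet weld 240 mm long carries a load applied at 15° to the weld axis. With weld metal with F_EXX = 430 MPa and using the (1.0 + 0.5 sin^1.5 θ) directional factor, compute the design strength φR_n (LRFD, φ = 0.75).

t_e = 0.707 × 4 = 2.828 mm; A_we = 2.828 × 240 = 678.7 mm².
Directional factor: 1.0 + 0.5 sin^1.5(15°) = 1.066.
F_nw = 0.6 × 430 × 1.066 = 275 MPa.
φR_n = 0.75 × 275 × 678.7 × 10⁻³ = 140 kN.

φR_n ≈ 140 kN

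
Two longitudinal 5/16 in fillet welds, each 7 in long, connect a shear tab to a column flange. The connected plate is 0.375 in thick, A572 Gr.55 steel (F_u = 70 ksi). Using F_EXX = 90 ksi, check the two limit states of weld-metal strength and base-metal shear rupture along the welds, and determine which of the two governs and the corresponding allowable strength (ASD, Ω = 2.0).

t_e = 0.707 × 0.3125 = 0.2209 in; L = 14 in.
Weld metal: R_n/Ω = (1/2.0) × 0.6 × 90 × 0.2209 × 14 = 83.51 kip.
Base metal (shear rupture): R_n/Ω = (1/2.0) × 0.6 × 70 × 0.375 × 14 = 110.2 kip.
Governing: weld metal.

R_n/Ω ≈ 83.5 kip (weld metal governs)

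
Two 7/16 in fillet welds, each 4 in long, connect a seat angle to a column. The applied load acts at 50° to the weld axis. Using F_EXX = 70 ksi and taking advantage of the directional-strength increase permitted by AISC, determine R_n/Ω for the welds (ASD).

t_e = 0.707 × 0.4375 = 0.3093 in; A_we = 0.3093 × 8 = 2.474 in².
Directional factor: 1.0 + 0.5 sin^1.5(50°) = 1.335.
F_nw = 0.6 × 70 × 1.335 = 56.08 ksi.
R_n/Ω = (56.08 × 2.474) / 2.0 = 69.38 kips.

R_n/Ω ≈ 69.4 kips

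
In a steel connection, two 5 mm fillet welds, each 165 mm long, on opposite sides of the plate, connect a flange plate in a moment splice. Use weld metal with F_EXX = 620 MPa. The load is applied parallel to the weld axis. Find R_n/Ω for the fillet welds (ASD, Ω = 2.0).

R_n/Ω ≈ 217 kN

Effective throat t_e = 0.707 × 5 = 3.535 mm.
Total length L = 330 mm; A_we = 3.535 × 330 = 1167 mm².
F_nw = 0.6 F_EXX = 0.6 × 620 = 372 MPa.
R_n = 372 × 1167 × 10⁻³ = 434 kN; R_n/Ω = 434/2.0 = 217 kN.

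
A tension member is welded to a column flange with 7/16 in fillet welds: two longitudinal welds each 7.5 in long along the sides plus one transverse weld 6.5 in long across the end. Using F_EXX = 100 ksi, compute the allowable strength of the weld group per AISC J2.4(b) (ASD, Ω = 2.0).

t_e = 0.707 × 0.4375 = 0.3093 in.
R_nwl = 0.6 × 100 × 0.3093 × 15 = 278.4 kip (longitudinal, 2 welds).
R_nwt = 0.6 × 100 × 0.3093 × 6.5 = 120.6 kip (transverse, base value).
(i) R_nwl + R_nwt = 399 kip; (ii) 0.85 R_nwl + 1.5 R_nwt = 417.6 kip.
R_n = max = 417.6 kip [governs: (ii)]; R_n/Ω = 208.8 kip.

R_n/Ω ≈ 209 kip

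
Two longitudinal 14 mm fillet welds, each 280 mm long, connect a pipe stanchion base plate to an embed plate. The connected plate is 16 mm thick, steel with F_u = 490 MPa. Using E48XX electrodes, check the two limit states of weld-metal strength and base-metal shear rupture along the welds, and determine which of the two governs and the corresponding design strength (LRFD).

E48XX → F_EXX = 480 MPa.
t_e = 0.707 × 14 = 9.898 mm; L = 560 mm.
Weld metal: φR_n = 0.75 × 0.6 × 480 × 9.898 × 560 × 10⁻³ = 1197 kN.
Base metal (shear rupture): φR_n = 0.75 × 0.6 × 490 × 16 × 560 × 10⁻³ = 1976 kN.
Governing: weld metal.

φR_n ≈ 1200 kN (weld metal governs)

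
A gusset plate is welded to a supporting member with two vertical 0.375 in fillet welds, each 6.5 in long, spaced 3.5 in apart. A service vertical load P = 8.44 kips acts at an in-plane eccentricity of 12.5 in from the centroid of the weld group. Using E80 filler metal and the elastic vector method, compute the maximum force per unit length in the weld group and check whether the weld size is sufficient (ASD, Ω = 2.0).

E80XX → F_EXX = 80 ksi.
Total weld length L_w = 13 in. Treat welds as unit-width lines.
Polar moment about centroid: J = 2[d³/12 + d(b/2)²] = 2[6.5³/12 + 6.5×1.75²] = 85.58 in³.
Direct shear f_v = P/L_w = 8.44 / 13 = 0.6492 kip/in (vertical).
Torsion M = P·e = 8.44 × 12.5 = 105.5 kip·in.
Critical point at (x, y) = (1.75, 3.25) from centroid. f_tx = M·y/J = 4.006 kip/in; f_ty = M·x/J = 2.157 kip/in.
Resultant f_max = √[f_tx² + (f_v + f_ty)²] = √[4.006² + (0.6492 + 2.157)²] = 4.892 kip/in.
Capacity per unit length: r_n/Ω = (1/2.0) × 0.6 × 80 × (0.707 × 0.375) = 6.363 kip/in.
4.892 ≤ 6.363 → adequate.

f_max ≈ 4.89 kip/in; adequate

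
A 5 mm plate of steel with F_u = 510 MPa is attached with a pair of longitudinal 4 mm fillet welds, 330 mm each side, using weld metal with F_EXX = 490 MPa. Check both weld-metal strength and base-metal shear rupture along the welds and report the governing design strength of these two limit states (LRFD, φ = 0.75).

t_e = 0.707 × 4 = 2.828 mm; L = 660 mm.
Weld metal: φR_n = 0.75 × 0.6 × 490 × 2.828 × 660 × 10⁻³ = 411.6 kN.
Base metal (shear rupture): φR_n = 0.75 × 0.6 × 510 × 5 × 660 × 10⁻³ = 757.4 kN.
Governing: weld metal.

φR_n ≈ 412 kN (weld metal governs)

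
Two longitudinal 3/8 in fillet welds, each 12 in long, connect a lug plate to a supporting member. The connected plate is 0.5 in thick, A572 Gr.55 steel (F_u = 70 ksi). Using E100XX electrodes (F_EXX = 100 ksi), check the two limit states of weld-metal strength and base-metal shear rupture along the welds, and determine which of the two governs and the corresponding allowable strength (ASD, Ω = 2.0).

R_n/Ω ≈ 191 kip (weld metal governs)

t_e = 0.707 × 0.375 = 0.2651 in; L = 24 in.
Weld metal: R_n/Ω = (1/2.0) × 0.6 × 100 × 0.2651 × 24 = 190.9 kip.
Base metal (shear rupture): R_n/Ω = (1/2.0) × 0.6 × 70 × 0.5 × 24 = 252 kip.
Governing: weld metal.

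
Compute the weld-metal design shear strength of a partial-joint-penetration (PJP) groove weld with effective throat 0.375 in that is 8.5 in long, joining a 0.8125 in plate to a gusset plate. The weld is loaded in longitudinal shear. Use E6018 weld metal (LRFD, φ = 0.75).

E60XX → F_EXX = 60 ksi.
Effective throat (given) t_e = 0.375 in.
A_we = 0.375 × 8.5 = 3.188 in².
F_nw = 0.6 F_EXX = 36 ksi.
φR_n = 0.75 × 36 × 3.188 = 86.06 kips.

φR_n ≈ 86.1 kips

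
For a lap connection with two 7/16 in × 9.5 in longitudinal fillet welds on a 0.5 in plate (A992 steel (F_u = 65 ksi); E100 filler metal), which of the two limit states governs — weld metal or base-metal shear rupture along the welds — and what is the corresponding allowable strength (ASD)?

E100XX → F_EXX = 100 ksi.
t_e = 0.707 × 0.4375 = 0.3093 in; L = 19 in.
Weld metal: R_n/Ω = (1/2.0) × 0.6 × 100 × 0.3093 × 19 = 176.3 kip.
Base metal (shear rupture): R_n/Ω = (1/2.0) × 0.6 × 65 × 0.5 × 19 = 185.2 kip.
Governing: weld metal.

R_n/Ω ≈ 176 kip (weld metal governs)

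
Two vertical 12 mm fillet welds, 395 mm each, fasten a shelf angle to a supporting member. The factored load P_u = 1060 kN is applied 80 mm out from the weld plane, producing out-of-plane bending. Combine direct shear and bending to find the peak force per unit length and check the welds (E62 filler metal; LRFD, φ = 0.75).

f_max ≈ 2110 N/mm; adequate

E62XX → F_EXX = 620 MPa.
L_w = 2 × 395 = 790 mm; section modulus (unit throat) S = 2 × L²/6 = 52010 mm².
Direct shear f_v = P/L_w = 1060×10³/790 = 1342 N/mm.
Moment M = P × e = 1060×10³ × 80 = 84800000 N·mm; bending f_b = M/S = 1631 N/mm.
f_max = √(f_v² + f_b²) = √(1342² + 1631²) = 2112 N/mm.
φr_n = 0.75 × 0.6 × 620 × (0.707 × 12) = 2367 N/mm → adequate.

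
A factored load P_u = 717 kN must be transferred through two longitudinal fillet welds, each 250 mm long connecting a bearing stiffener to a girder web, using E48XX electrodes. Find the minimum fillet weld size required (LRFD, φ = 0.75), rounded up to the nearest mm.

E48XX → F_EXX = 480 MPa.
Total weld length L = 500 mm.
Required throat t_e = P_u / (φ × 0.6 F_EXX × L) = 717 / (0.75 × 0.6 × 480 × 500 × 10⁻³) = 6.639 mm.
Required leg w = t_e / 0.707 = 9.39 mm → use 10 mm.

w = 10 mm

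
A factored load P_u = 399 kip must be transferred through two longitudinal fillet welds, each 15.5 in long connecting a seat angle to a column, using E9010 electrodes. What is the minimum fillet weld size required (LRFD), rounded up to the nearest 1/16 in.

w = 1/2 in

E90XX → F_EXX = 90 ksi.
Total weld length L = 31 in.
Required throat t_e = P_u / (φ × 0.6 F_EXX × L) = 399 / (0.75 × 0.6 × 90 × 31) = 0.3178 in.
Required leg w = t_e / 0.707 = 0.4495 in → use 1/2 in.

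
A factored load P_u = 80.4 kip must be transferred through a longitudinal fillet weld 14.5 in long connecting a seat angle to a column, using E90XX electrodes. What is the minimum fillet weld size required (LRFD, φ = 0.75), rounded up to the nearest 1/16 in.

E90XX → F_EXX = 90 ksi.
Total weld length L = 14.5 in.
Required throat t_e = P_u / (φ × 0.6 F_EXX × L) = 80.4 / (0.75 × 0.6 × 90 × 14.5) = 0.1369 in.
Required leg w = t_e / 0.707 = 0.1936 in → use 1/4 in.

w = 1/4 in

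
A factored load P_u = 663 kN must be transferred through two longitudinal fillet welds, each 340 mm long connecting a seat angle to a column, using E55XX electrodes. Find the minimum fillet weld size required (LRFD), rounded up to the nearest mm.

w = 6 mm

E55XX → F_EXX = 550 MPa.
Total weld length L = 680 mm.
Required throat t_e = P_u / (φ × 0.6 F_EXX × L) = 663 / (0.75 × 0.6 × 550 × 680 × 10⁻³) = 3.939 mm.
Required leg w = t_e / 0.707 = 5.572 mm → use 6 mm.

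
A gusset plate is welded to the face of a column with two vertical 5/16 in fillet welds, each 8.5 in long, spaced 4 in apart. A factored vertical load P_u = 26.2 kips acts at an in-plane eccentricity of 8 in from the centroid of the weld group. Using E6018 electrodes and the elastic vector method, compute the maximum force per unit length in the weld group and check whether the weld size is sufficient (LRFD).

f_max ≈ 6.58 kip/in; NOT adequate

E60XX → F_EXX = 60 ksi.
Total weld length L_w = 17 in. Treat welds as unit-width lines.
Polar moment about centroid: J = 2[d³/12 + d(b/2)²] = 2[8.5³/12 + 8.5×2²] = 170.4 in³.
Direct shear f_v = P/L_w = 26.2 / 17 = 1.541 kip/in (vertical).
Torsion M = P·e = 26.2 × 8 = 209.6 kip·in.
Critical point at (x, y) = (2, 4.25) from centroid. f_tx = M·y/J = 5.229 kip/in; f_ty = M·x/J = 2.461 kip/in.
Resultant f_max = √[f_tx² + (f_v + f_ty)²] = √[5.229² + (1.541 + 2.461)²] = 6.585 kip/in.
Capacity per unit length: φr_n = 0.75 × 0.6 × 60 × (0.707 × 0.3125) = 5.965 kip/in.
6.585 > 5.965 → NOT adequate.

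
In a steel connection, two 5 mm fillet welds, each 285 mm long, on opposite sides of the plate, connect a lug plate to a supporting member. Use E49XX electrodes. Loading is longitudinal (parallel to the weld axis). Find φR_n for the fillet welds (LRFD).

φR_n ≈ 444 kN

E49XX → F_EXX = 490 MPa.
Effective throat t_e = 0.707 × 5 = 3.535 mm.
Total length L = 570 mm; A_we = 3.535 × 570 = 2015 mm².
F_nw = 0.6 F_EXX = 0.6 × 490 = 294 MPa.
φR_n = 0.75 × 294 × 2015 × 10⁻³ = 444.3 kN.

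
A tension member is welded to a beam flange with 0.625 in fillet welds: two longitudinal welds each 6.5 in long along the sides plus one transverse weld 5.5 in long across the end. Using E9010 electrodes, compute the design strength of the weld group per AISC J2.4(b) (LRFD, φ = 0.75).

E90XX → F_EXX = 90 ksi.
t_e = 0.707 × 0.625 = 0.4419 in.
R_nwl = 0.6 × 90 × 0.4419 × 13 = 310.2 kip (longitudinal, 2 welds).
R_nwt = 0.6 × 90 × 0.4419 × 5.5 = 131.2 kip (transverse, base value).
(i) R_nwl + R_nwt = 441.4 kip; (ii) 0.85 R_nwl + 1.5 R_nwt = 460.5 kip.
R_n = max = 460.5 kip [governs: (ii)]; φR_n = 345.4 kip.

φR_n ≈ 345 kip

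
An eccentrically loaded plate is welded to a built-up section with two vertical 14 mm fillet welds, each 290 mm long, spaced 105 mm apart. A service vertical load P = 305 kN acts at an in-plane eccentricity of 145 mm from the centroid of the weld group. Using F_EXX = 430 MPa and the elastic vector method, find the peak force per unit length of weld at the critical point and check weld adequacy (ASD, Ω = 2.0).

f_max ≈ 1470 N/mm; NOT adequate

Total weld length L_w = 580 mm. Treat welds as unit-width lines.
Polar moment about centroid: J = 2[d³/12 + d(b/2)²] = 2[290³/12 + 290×52.5²] = 5663000 mm³.
Direct shear f_v = P/L_w = 305×10³ / 580 = 525.9 N/mm (vertical).
Torsion M = P·e = 305×10³ × 145 = 44225000 N·mm.
Critical point at (x, y) = (52.5, 145) from centroid. f_tx = M·y/J = 1132 N/mm; f_ty = M·x/J = 410 N/mm.
Resultant f_max = √[f_tx² + (f_v + f_ty)²] = √[1132² + (525.9 + 410)²] = 1469 N/mm.
Capacity per unit length: r_n/Ω = (1/2.0) × 0.6 × 430 × (0.707 × 14) = 1277 N/mm.
1469 > 1277 → NOT adequate.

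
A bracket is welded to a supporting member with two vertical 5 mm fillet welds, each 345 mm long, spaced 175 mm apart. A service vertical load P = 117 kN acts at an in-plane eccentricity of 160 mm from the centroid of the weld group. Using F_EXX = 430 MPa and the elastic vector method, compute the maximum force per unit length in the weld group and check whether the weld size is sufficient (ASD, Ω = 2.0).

f_max ≈ 405 N/mm; adequate

Total weld length L_w = 690 mm. Treat welds as unit-width lines.
Polar moment about centroid: J = 2[d³/12 + d(b/2)²] = 2[345³/12 + 345×87.5²] = 12130000 mm³.
Direct shear f_v = P/L_w = 117×10³ / 690 = 169.6 N/mm (vertical).
Torsion M = P·e = 117×10³ × 160 = 18720000 N·mm.
Critical point at (x, y) = (87.5, 172.5) from centroid. f_tx = M·y/J = 266.3 N/mm; f_ty = M·x/J = 135.1 N/mm.
Resultant f_max = √[f_tx² + (f_v + f_ty)²] = √[266.3² + (169.6 + 135.1)²] = 404.6 N/mm.
Capacity per unit length: r_n/Ω = (1/2.0) × 0.6 × 430 × (0.707 × 5) = 456 N/mm.
404.6 ≤ 456 → adequate.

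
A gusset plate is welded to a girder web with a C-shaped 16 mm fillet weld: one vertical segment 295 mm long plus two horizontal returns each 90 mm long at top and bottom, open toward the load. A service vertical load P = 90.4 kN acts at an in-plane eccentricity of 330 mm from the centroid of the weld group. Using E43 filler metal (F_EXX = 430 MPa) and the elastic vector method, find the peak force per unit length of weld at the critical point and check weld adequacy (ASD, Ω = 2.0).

f_max ≈ 868 N/mm; adequate

Total weld length L_w = 475 mm. Treat welds as unit-width lines.
Centroid: x̄ = 2×90×45 / 475 = 17.05 mm from the vertical weld.
Polar moment about centroid: J = I_x + I_y = [295³/12 + 2×90×147.5²] + [295×17.05² + 2(90³/12 + 90×27.95²)] = 6403000 mm³.
Direct shear f_v = P/L_w = 90.4×10³ / 475 = 190.3 N/mm (vertical).
Torsion M = P·e = 90.4×10³ × 330 = 29832000 N·mm.
Critical point at (x, y) = (72.95, 147.5) from centroid. f_tx = M·y/J = 687.2 N/mm; f_ty = M·x/J = 339.8 N/mm.
Resultant f_max = √[f_tx² + (f_v + f_ty)²] = √[687.2² + (190.3 + 339.8)²] = 867.9 N/mm.
Capacity per unit length: r_n/Ω = (1/2.0) × 0.6 × 430 × (0.707 × 16) = 1459 N/mm.
867.9 ≤ 1459 → adequate.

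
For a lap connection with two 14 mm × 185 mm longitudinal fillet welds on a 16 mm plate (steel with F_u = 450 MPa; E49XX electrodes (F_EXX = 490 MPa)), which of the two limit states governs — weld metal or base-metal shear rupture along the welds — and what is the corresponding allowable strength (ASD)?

R_n/Ω ≈ 538 kN (weld metal governs)

t_e = 0.707 × 14 = 9.898 mm; L = 370 mm.
Weld metal: R_n/Ω = (1/2.0) × 0.6 × 490 × 9.898 × 370 × 10⁻³ = 538.4 kN.
Base metal (shear rupture): R_n/Ω = (1/2.0) × 0.6 × 450 × 16 × 370 × 10⁻³ = 799.2 kN.
Governing: weld metal.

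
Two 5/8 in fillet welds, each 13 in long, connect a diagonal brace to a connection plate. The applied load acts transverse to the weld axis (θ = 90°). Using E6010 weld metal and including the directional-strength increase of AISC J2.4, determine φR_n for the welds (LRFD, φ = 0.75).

φR_n ≈ 465 kip

E60XX → F_EXX = 60 ksi.
t_e = 0.707 × 0.625 = 0.4419 in; A_we = 0.4419 × 26 = 11.49 in².
Directional factor: 1.0 + 0.5 sin^1.5(90°) = 1.5.
F_nw = 0.6 × 60 × 1.5 = 54 ksi.
φR_n = 0.75 × 54 × 11.49 = 465.3 kip.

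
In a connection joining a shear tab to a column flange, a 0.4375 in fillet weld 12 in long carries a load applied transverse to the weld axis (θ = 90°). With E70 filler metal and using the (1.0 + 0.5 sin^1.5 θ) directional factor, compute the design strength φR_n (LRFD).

E70XX → F_EXX = 70 ksi.
t_e = 0.707 × 0.4375 = 0.3093 in; A_we = 0.3093 × 12 = 3.712 in².
Directional factor: 1.0 + 0.5 sin^1.5(90°) = 1.5.
F_nw = 0.6 × 70 × 1.5 = 63 ksi.
φR_n = 0.75 × 63 × 3.712 = 175.4 kip.

φR_n ≈ 175 kip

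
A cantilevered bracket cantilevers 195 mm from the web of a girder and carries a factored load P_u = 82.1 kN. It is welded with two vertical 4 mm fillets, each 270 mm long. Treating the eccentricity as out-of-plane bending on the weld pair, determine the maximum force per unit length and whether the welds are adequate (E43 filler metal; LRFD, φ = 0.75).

E43XX → F_EXX = 430 MPa.
L_w = 2 × 270 = 540 mm; section modulus (unit throat) S = 2 × L²/6 = 24300 mm².
Direct shear f_v = P/L_w = 82.1×10³/540 = 152 N/mm.
Moment M = P × e = 82.1×10³ × 195 = 16010000 N·mm; bending f_b = M/S = 658.8 N/mm.
f_max = √(f_v² + f_b²) = √(152² + 658.8²) = 676.1 N/mm.
φr_n = 0.75 × 0.6 × 430 × (0.707 × 4) = 547.2 N/mm → NOT adequate.

f_max ≈ 676 N/mm; NOT adequate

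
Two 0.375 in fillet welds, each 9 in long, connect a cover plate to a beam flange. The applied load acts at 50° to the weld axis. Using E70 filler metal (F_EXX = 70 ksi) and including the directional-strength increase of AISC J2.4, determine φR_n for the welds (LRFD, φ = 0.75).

φR_n ≈ 201 kips

t_e = 0.707 × 0.375 = 0.2651 in; A_we = 0.2651 × 18 = 4.772 in².
Directional factor: 1.0 + 0.5 sin^1.5(50°) = 1.335.
F_nw = 0.6 × 70 × 1.335 = 56.08 ksi.
φR_n = 0.75 × 56.08 × 4.772 = 200.7 kips.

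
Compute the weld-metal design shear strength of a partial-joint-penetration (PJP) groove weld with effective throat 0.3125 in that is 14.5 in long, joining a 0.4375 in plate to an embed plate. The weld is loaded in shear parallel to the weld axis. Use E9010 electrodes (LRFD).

φR_n ≈ 184 kips

E90XX → F_EXX = 90 ksi.
Effective throat (given) t_e = 0.3125 in.
A_we = 0.3125 × 14.5 = 4.531 in².
F_nw = 0.6 F_EXX = 54 ksi.
φR_n = 0.75 × 54 × 4.531 = 183.5 kips.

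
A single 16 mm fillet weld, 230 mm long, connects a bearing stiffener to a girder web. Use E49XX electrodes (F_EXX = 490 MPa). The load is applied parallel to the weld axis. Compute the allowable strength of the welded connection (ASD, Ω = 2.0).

Effective throat t_e = 0.707 × 16 = 11.31 mm.
Total length L = 230 mm; A_we = 11.31 × 230 = 2602 mm².
F_nw = 0.6 F_EXX = 0.6 × 490 = 294 MPa.
R_n = 294 × 2602 × 10⁻³ = 764.9 kN; R_n/Ω = 764.9/2.0 = 382.5 kN.

R_n/Ω ≈ 382 kN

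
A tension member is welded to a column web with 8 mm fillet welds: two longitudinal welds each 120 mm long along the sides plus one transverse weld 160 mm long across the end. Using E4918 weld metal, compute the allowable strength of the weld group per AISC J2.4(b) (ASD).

R_n/Ω ≈ 369 kN

E49XX → F_EXX = 490 MPa.
t_e = 0.707 × 8 = 5.656 mm.
R_nwl = 0.6 × 490 × 5.656 × 240 × 10⁻³ = 399.1 kN (longitudinal, 2 welds).
R_nwt = 0.6 × 490 × 5.656 × 160 × 10⁻³ = 266.1 kN (transverse, base value).
(i) R_nwl + R_nwt = 665.1 kN; (ii) 0.85 R_nwl + 1.5 R_nwt = 738.3 kN.
R_n = max = 738.3 kN [governs: (ii)]; R_n/Ω = 369.2 kN.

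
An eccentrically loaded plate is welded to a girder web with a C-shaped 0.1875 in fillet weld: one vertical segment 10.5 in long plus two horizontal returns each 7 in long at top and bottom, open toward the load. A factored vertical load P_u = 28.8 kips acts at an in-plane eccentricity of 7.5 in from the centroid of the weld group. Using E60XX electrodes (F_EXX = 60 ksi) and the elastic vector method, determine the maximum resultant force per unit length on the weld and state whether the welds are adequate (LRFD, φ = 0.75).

Total weld length L_w = 24.5 in. Treat welds as unit-width lines.
Centroid: x̄ = 2×7×3.5 / 24.5 = 2 in from the vertical weld.
Polar moment about centroid: J = I_x + I_y = [10.5³/12 + 2×7×5.25²] + [10.5×2² + 2(7³/12 + 7×1.5²)] = 613 in³.
Direct shear f_v = P/L_w = 28.8 / 24.5 = 1.176 kip/in (vertical).
Torsion M = P·e = 28.8 × 7.5 = 216 kip·in.
Critical point at (x, y) = (5, 5.25) from centroid. f_tx = M·y/J = 1.85 kip/in; f_ty = M·x/J = 1.762 kip/in.
Resultant f_max = √[f_tx² + (f_v + f_ty)²] = √[1.85² + (1.176 + 1.762)²] = 3.471 kip/in.
Capacity per unit length: φr_n = 0.75 × 0.6 × 60 × (0.707 × 0.1875) = 3.579 kip/in.
3.471 ≤ 3.579 → adequate.

f_max ≈ 3.47 kip/in; adequate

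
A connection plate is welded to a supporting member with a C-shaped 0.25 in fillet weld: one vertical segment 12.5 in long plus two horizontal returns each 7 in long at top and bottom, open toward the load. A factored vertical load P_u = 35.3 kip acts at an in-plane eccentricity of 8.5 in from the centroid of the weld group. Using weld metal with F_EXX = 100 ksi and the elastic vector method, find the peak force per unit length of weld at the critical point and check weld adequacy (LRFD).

Total weld length L_w = 26.5 in. Treat welds as unit-width lines.
Centroid: x̄ = 2×7×3.5 / 26.5 = 1.849 in from the vertical weld.
Polar moment about centroid: J = I_x + I_y = [12.5³/12 + 2×7×6.25²] + [12.5×1.849² + 2(7³/12 + 7×1.651²)] = 847.7 in³.
Direct shear f_v = P/L_w = 35.3 / 26.5 = 1.332 kip/in (vertical).
Torsion M = P·e = 35.3 × 8.5 = 300.05 kip·in.
Critical point at (x, y) = (5.151, 6.25) from centroid. f_tx = M·y/J = 2.212 kip/in; f_ty = M·x/J = 1.823 kip/in.
Resultant f_max = √[f_tx² + (f_v + f_ty)²] = √[2.212² + (1.332 + 1.823)²] = 3.854 kip/in.
Capacity per unit length: φr_n = 0.75 × 0.6 × 100 × (0.707 × 0.25) = 7.954 kip/in.
3.854 ≤ 7.954 → adequate.

f_max ≈ 3.85 kip/in; adequate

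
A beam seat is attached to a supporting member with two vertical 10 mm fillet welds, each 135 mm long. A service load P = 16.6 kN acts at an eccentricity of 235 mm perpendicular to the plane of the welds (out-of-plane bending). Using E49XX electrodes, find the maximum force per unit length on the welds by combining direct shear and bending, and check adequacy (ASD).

E49XX → F_EXX = 490 MPa.
L_w = 2 × 135 = 270 mm; section modulus (unit throat) S = 2 × L²/6 = 6075 mm².
Direct shear f_v = P/L_w = 16.6×10³/270 = 61.48 N/mm.
Moment M = P × e = 16.6×10³ × 235 = 3901000 N·mm; bending f_b = M/S = 642.1 N/mm.
f_max = √(f_v² + f_b²) = √(61.48² + 642.1²) = 645.1 N/mm.
r_n/Ω = (1/2.0) × 0.6 × 490 × (0.707 × 10) = 1039 N/mm → adequate.

f_max ≈ 645 N/mm; adequate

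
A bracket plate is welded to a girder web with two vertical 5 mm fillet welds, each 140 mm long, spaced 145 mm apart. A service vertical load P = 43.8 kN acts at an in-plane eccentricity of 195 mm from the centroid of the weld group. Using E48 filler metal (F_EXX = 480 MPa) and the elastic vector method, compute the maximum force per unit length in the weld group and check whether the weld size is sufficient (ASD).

f_max ≈ 569 N/mm; NOT adequate

Total weld length L_w = 280 mm. Treat welds as unit-width lines.
Polar moment about centroid: J = 2[d³/12 + d(b/2)²] = 2[140³/12 + 140×72.5²] = 1929000 mm³.
Direct shear f_v = P/L_w = 43.8×10³ / 280 = 156.4 N/mm (vertical).
Torsion M = P·e = 43.8×10³ × 195 = 8541000 N·mm.
Critical point at (x, y) = (72.5, 70) from centroid. f_tx = M·y/J = 309.9 N/mm; f_ty = M·x/J = 321 N/mm.
Resultant f_max = √[f_tx² + (f_v + f_ty)²] = √[309.9² + (156.4 + 321)²] = 569.2 N/mm.
Capacity per unit length: r_n/Ω = (1/2.0) × 0.6 × 480 × (0.707 × 5) = 509 N/mm.
569.2 > 509 → NOT adequate.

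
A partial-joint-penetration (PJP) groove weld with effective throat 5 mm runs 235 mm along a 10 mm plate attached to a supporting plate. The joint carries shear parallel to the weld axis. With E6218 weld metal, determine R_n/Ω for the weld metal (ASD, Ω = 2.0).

E62XX → F_EXX = 620 MPa.
Effective throat (given) t_e = 5 mm.
A_we = 5 × 235 = 1175 mm².
F_nw = 0.6 F_EXX = 372 MPa.
R_n/Ω = (372 × 1175) / 2.0 × 10⁻³ = 218.6 kN.

R_n/Ω ≈ 219 kN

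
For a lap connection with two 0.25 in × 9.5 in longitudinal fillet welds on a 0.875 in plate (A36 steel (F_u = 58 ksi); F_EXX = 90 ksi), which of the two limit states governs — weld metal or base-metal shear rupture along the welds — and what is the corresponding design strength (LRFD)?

φR_n ≈ 136 kip (weld metal governs)

t_e = 0.707 × 0.25 = 0.1767 in; L = 19 in.
Weld metal: φR_n = 0.75 × 0.6 × 90 × 0.1767 × 19 = 136 kip.
Base metal (shear rupture): φR_n = 0.75 × 0.6 × 58 × 0.875 × 19 = 433.9 kip.
Governing: weld metal.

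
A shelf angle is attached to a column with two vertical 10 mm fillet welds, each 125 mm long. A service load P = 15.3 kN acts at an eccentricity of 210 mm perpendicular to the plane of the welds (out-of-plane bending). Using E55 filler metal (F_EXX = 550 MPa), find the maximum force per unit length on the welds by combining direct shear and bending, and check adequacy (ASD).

L_w = 2 × 125 = 250 mm; section modulus (unit throat) S = 2 × L²/6 = 5208 mm².
Direct shear f_v = P/L_w = 15.3×10³/250 = 61.2 N/mm.
Moment M = P × e = 15.3×10³ × 210 = 3213000 N·mm; bending f_b = M/S = 616.9 N/mm.
f_max = √(f_v² + f_b²) = √(61.2² + 616.9²) = 619.9 N/mm.
r_n/Ω = (1/2.0) × 0.6 × 550 × (0.707 × 10) = 1167 N/mm → adequate.

f_max ≈ 620 N/mm; adequate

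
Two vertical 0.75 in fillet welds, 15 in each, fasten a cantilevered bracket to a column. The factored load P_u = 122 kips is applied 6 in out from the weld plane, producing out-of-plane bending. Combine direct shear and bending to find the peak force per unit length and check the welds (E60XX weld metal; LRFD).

E60XX → F_EXX = 60 ksi.
L_w = 2 × 15 = 30 in; section modulus (unit throat) S = 2 × L²/6 = 75 in².
Direct shear f_v = P/L_w = 122/30 = 4.067 kip/in.
Moment M = P × e = 122 × 6 = 732 kip·in; bending f_b = M/S = 9.76 kip/in.
f_max = √(f_v² + f_b²) = √(4.067² + 9.76²) = 10.57 kip/in.
φr_n = 0.75 × 0.6 × 60 × (0.707 × 0.75) = 14.32 kip/in → adequate.

f_max ≈ 10.6 kip/in; adequate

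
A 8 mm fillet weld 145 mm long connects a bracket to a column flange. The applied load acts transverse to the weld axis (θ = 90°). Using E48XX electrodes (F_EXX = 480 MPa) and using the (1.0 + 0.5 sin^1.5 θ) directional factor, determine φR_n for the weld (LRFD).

φR_n ≈ 266 kN

t_e = 0.707 × 8 = 5.656 mm; A_we = 5.656 × 145 = 820.1 mm².
Directional factor: 1.0 + 0.5 sin^1.5(90°) = 1.5.
F_nw = 0.6 × 480 × 1.5 = 432 MPa.
φR_n = 0.75 × 432 × 820.1 × 10⁻³ = 265.7 kN.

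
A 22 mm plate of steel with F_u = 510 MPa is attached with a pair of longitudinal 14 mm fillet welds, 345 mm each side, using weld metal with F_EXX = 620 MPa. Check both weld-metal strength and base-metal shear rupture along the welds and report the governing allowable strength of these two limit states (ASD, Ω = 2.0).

t_e = 0.707 × 14 = 9.898 mm; L = 690 mm.
Weld metal: R_n/Ω = (1/2.0) × 0.6 × 620 × 9.898 × 690 × 10⁻³ = 1270 kN.
Base metal (shear rupture): R_n/Ω = (1/2.0) × 0.6 × 510 × 22 × 690 × 10⁻³ = 2323 kN.
Governing: weld metal.

R_n/Ω ≈ 1270 kN (weld metal governs)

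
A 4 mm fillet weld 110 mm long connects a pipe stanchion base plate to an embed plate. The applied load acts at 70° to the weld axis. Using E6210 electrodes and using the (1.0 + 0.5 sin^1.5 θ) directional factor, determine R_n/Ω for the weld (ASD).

R_n/Ω ≈ 84.2 kN

E62XX → F_EXX = 620 MPa.
t_e = 0.707 × 4 = 2.828 mm; A_we = 2.828 × 110 = 311.1 mm².
Directional factor: 1.0 + 0.5 sin^1.5(70°) = 1.455.
F_nw = 0.6 × 620 × 1.455 = 541.4 MPa.
R_n/Ω = (541.4 × 311.1) / 2.0 × 10⁻³ = 84.21 kN.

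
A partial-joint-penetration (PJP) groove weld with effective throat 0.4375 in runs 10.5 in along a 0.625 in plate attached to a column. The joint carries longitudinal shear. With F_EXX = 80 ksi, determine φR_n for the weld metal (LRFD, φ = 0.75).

φR_n ≈ 165 kip

Effective throat (given) t_e = 0.4375 in.
A_we = 0.4375 × 10.5 = 4.594 in².
F_nw = 0.6 F_EXX = 48 ksi.
φR_n = 0.75 × 48 × 4.594 = 165.4 kip.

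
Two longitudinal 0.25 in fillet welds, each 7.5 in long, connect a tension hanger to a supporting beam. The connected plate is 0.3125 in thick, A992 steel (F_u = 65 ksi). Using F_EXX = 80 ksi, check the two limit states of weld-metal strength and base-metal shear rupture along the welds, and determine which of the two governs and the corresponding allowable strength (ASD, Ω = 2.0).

R_n/Ω ≈ 63.6 kip (weld metal governs)

t_e = 0.707 × 0.25 = 0.1767 in; L = 15 in.
Weld metal: R_n/Ω = (1/2.0) × 0.6 × 80 × 0.1767 × 15 = 63.63 kip.
Base metal (shear rupture): R_n/Ω = (1/2.0) × 0.6 × 65 × 0.3125 × 15 = 91.41 kip.
Governing: weld metal.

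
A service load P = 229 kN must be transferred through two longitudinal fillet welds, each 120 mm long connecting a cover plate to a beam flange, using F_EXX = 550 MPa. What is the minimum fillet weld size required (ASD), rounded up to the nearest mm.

w = 9 mm

Total weld length L = 240 mm.
Required throat t_e = P × Ω / (0.6 F_EXX × L) = 229 × 2.0 / (0.6 × 550 × 240 × 10⁻³) = 5.783 mm.
Required leg w = t_e / 0.707 = 8.179 mm → use 9 mm.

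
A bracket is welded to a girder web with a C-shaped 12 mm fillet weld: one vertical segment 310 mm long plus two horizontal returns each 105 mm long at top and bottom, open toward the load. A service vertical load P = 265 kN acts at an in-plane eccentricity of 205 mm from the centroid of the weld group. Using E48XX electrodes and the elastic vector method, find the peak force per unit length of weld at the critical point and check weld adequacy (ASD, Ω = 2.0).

f_max ≈ 1500 N/mm; NOT adequate

E48XX → F_EXX = 480 MPa.
Total weld length L_w = 520 mm. Treat welds as unit-width lines.
Centroid: x̄ = 2×105×52.5 / 520 = 21.2 mm from the vertical weld.
Polar moment about centroid: J = I_x + I_y = [310³/12 + 2×105×155²] + [310×21.2² + 2(105³/12 + 105×31.3²)] = 8066000 mm³.
Direct shear f_v = P/L_w = 265×10³ / 520 = 509.6 N/mm (vertical).
Torsion M = P·e = 265×10³ × 205 = 54325000 N·mm.
Critical point at (x, y) = (83.8, 155) from centroid. f_tx = M·y/J = 1044 N/mm; f_ty = M·x/J = 564.4 N/mm.
Resultant f_max = √[f_tx² + (f_v + f_ty)²] = √[1044² + (509.6 + 564.4)²] = 1498 N/mm.
Capacity per unit length: r_n/Ω = (1/2.0) × 0.6 × 480 × (0.707 × 12) = 1222 N/mm.
1498 > 1222 → NOT adequate.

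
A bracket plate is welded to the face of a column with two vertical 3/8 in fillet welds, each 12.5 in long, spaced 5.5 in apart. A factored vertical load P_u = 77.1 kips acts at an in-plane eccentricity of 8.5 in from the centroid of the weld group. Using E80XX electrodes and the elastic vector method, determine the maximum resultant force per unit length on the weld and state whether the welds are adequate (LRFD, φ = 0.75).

f_max ≈ 10.3 kip/in; NOT adequate

E80XX → F_EXX = 80 ksi.
Total weld length L_w = 25 in. Treat welds as unit-width lines.
Polar moment about centroid: J = 2[d³/12 + d(b/2)²] = 2[12.5³/12 + 12.5×2.75²] = 514.6 in³.
Direct shear f_v = P/L_w = 77.1 / 25 = 3.084 kip/in (vertical).
Torsion M = P·e = 77.1 × 8.5 = 655.35 kip·in.
Critical point at (x, y) = (2.75, 6.25) from centroid. f_tx = M·y/J = 7.96 kip/in; f_ty = M·x/J = 3.502 kip/in.
Resultant f_max = √[f_tx² + (f_v + f_ty)²] = √[7.96² + (3.084 + 3.502)²] = 10.33 kip/in.
Capacity per unit length: φr_n = 0.75 × 0.6 × 80 × (0.707 × 0.375) = 9.544 kip/in.
10.33 > 9.544 → NOT adequate.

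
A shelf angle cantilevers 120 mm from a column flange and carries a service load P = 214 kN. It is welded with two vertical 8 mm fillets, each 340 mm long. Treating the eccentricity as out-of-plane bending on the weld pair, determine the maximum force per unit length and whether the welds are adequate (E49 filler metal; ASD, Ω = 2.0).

E49XX → F_EXX = 490 MPa.
L_w = 2 × 340 = 680 mm; section modulus (unit throat) S = 2 × L²/6 = 38530 mm².
Direct shear f_v = P/L_w = 214×10³/680 = 314.7 N/mm.
Moment M = P × e = 214×10³ × 120 = 25680000 N·mm; bending f_b = M/S = 666.4 N/mm.
f_max = √(f_v² + f_b²) = √(314.7² + 666.4²) = 737 N/mm.
r_n/Ω = (1/2.0) × 0.6 × 490 × (0.707 × 8) = 831.4 N/mm → adequate.

f_max ≈ 737 N/mm; adequate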